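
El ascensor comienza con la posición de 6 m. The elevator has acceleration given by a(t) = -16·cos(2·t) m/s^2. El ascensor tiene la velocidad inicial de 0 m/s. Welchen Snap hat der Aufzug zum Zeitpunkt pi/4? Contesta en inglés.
To solve this, we need to take 2 derivatives of our acceleration equation a(t) = -16·cos(2·t). The derivative of acceleration gives jerk: j(t) = 32·sin(2·t). Taking d/dt of j(t), we find s(t) = 64·cos(2·t). From the given snap equation s(t) = 64·cos(2·t), we substitute t = pi/4 to get s = 0.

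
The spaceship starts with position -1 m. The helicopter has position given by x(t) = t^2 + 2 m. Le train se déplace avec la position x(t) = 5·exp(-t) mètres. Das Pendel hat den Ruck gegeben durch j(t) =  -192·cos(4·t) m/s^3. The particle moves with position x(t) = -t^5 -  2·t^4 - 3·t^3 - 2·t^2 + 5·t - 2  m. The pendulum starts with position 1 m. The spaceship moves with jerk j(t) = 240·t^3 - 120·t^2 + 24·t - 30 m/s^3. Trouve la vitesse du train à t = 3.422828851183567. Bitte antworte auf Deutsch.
Ausgehend von der Position x(t) = 5·exp(-t), nehmen wir 1 Ableitung. Mit d/dt von x(t) finden wir v(t) = -5·exp(-t). Aus der Gleichung für die Geschwindigkeit v(t) = -5·exp(-t), setzen wir t = 3.422828851183567 ein und erhalten v = -0.163100135471846.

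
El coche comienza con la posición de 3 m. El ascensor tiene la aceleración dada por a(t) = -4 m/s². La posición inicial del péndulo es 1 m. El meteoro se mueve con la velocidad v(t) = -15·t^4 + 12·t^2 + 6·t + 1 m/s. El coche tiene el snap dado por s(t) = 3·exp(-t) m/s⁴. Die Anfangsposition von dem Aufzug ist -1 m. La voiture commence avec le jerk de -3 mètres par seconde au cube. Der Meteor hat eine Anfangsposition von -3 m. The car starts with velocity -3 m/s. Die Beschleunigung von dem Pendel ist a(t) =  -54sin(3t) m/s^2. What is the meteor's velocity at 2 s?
We have velocity v(t) = -15·t^4 + 12·t^2 + 6·t + 1. Substituting t = 2: v(2) = -179.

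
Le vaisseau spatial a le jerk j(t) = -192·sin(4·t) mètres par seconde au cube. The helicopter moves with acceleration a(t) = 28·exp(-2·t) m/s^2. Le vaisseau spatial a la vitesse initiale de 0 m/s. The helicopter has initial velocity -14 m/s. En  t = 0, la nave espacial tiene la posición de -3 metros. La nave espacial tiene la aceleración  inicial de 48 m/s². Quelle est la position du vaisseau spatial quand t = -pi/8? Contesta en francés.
Nous devons trouver l'intégrale de notre équation du jerk j(t) = -192·sin(4·t) 3 fois. En intégrant le jerk et en utilisant la condition initiale a(0) = 48, nous obtenons a(t) = 48·cos(4·t). L'intégrale de l'accélération est la vitesse. En utilisant v(0) = 0, nous obtenons v(t) = 12·sin(4·t). En prenant ∫v(t)dt et en appliquant x(0) = -3, nous trouvons x(t) = -3·cos(4·t). En utilisant x(t) = -3·cos(4·t) et en substituant t = -pi/8, nous trouvons x = 0.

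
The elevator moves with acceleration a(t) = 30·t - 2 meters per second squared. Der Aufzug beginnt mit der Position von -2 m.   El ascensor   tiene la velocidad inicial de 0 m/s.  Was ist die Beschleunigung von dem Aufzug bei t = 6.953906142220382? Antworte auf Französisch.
Nous avons l'accélération a(t) = 30·t - 2. En substituant t = 6.953906142220382: a(6.953906142220382) = 206.617184266611.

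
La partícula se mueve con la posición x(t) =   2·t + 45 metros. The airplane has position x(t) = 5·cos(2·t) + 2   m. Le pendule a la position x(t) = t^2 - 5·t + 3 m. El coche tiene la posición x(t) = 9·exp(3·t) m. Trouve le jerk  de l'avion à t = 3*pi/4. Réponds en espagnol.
Debemos derivar nuestra ecuación de la posición x(t) = 5·cos(2·t) + 2 3 veces. Derivando la posición, obtenemos la velocidad: v(t) = -10·sin(2·t). La derivada de la velocidad da la aceleración: a(t) = -20·cos(2·t). Tomando d/dt de a(t), encontramos j(t) = 40·sin(2·t). Tenemos la sacudida j(t) = 40·sin(2·t). Sustituyendo t = 3*pi/4: j(3*pi/4) = -40.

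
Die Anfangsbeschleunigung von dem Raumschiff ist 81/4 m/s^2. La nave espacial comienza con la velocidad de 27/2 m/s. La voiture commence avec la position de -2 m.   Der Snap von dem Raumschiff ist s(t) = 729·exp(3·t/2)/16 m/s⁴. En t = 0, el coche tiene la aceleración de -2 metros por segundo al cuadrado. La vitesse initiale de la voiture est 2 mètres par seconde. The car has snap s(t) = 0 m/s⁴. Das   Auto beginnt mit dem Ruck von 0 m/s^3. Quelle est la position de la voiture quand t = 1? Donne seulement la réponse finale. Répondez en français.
À t = 1, x = -1.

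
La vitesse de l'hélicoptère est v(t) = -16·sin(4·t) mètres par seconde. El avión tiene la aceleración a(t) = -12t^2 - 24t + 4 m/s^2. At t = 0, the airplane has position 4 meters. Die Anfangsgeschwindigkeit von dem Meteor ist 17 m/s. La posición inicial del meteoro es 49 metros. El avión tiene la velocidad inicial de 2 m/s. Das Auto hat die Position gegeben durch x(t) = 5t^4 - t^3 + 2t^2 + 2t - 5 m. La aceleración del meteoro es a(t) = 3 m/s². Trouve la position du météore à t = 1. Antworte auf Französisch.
En partant de l'accélération a(t) = 3, nous prenons 2 intégrales. L'intégrale de l'accélération est la vitesse. En utilisant v(0) = 17, nous obtenons v(t) = 3·t + 17. En intégrant la vitesse et en utilisant la condition initiale x(0) = 49, nous obtenons x(t) = 3·t^2/2 + 17·t + 49. De l'équation de la position x(t) = 3·t^2/2 + 17·t + 49, nous substituons t = 1 pour obtenir x = 135/2.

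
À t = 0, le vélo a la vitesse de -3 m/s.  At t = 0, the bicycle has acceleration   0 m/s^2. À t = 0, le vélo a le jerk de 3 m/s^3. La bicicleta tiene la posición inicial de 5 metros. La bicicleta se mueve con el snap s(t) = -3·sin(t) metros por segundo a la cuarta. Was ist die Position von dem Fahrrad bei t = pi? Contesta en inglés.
We must find the integral of our snap equation s(t) = -3·sin(t) 4 times. The integral of snap is jerk. Using j(0) = 3, we get j(t) = 3·cos(t). Taking ∫j(t)dt and applying a(0) = 0, we find a(t) = 3·sin(t). The integral of acceleration, with v(0) = -3, gives velocity: v(t) = -3·cos(t). The antiderivative of velocity, with x(0) = 5, gives position: x(t) = 5 - 3·sin(t). From the given position equation x(t) = 5 - 3·sin(t), we substitute t = pi to get x = 5.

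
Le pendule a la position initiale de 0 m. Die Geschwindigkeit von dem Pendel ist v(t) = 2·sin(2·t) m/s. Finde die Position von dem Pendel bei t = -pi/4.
Um dies zu lösen, müssen wir 1 Integral unserer Gleichung für die Geschwindigkeit v(t) = 2·sin(2·t) finden. Mit ∫v(t)dt und Anwendung von x(0) = 0, finden wir x(t) = 1 - cos(2·t). Mit x(t) = 1 - cos(2·t) und Einsetzen von t = -pi/4, finden wir x = 1.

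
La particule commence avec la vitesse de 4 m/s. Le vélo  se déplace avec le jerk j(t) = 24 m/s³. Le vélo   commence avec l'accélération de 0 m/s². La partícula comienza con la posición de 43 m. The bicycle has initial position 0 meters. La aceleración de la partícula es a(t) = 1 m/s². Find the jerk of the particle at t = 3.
To solve this, we need to take 1 derivative of our acceleration equation a(t) = 1. The derivative of acceleration gives jerk: j(t) = 0. From the given jerk equation j(t) = 0, we substitute t = 3 to get j = 0.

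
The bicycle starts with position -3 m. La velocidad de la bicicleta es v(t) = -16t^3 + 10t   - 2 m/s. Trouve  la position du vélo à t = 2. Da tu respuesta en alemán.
Um dies zu lösen, müssen wir 1 Stammfunktion unserer Gleichung für die Geschwindigkeit v(t) = -16·t^3 + 10·t - 2 finden. Die Stammfunktion von der Geschwindigkeit ist die Position. Mit x(0) = -3 erhalten wir x(t) = -4·t^4 + 5·t^2 - 2·t - 3. Mit x(t) = -4·t^4 + 5·t^2 - 2·t - 3 und Einsetzen von t = 2, finden wir x = -51.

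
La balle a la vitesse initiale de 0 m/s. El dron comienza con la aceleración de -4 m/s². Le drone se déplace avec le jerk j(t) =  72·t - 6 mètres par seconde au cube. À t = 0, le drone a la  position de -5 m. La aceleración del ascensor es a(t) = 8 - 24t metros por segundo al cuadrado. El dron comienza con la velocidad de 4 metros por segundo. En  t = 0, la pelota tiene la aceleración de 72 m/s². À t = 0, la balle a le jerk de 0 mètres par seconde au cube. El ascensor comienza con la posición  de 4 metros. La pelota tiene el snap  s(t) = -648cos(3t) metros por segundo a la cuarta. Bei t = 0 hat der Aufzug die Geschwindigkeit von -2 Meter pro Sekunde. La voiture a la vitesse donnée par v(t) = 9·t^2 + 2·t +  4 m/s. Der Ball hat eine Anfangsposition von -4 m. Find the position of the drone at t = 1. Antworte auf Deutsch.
Wir müssen das Integral unserer Gleichung für den Ruck j(t) = 72·t - 6 3-mal finden. Die Stammfunktion von dem Ruck ist die Beschleunigung. Mit a(0) = -4 erhalten wir a(t) = 36·t^2 - 6·t - 4. Mit ∫a(t)dt und Anwendung von v(0) = 4, finden wir v(t) = 12·t^3 - 3·t^2 - 4·t + 4. Mit ∫v(t)dt und Anwendung von x(0) = -5, finden wir x(t) = 3·t^4 - t^3 - 2·t^2 + 4·t - 5. Mit x(t) = 3·t^4 - t^3 - 2·t^2 + 4·t - 5 und Einsetzen von t = 1, finden wir x = -1.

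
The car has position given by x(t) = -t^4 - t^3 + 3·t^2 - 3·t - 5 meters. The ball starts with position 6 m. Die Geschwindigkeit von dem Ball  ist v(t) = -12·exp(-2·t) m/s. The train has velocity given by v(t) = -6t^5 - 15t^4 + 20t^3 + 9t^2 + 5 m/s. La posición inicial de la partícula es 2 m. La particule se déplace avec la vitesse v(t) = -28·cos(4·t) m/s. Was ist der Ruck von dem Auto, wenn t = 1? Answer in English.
To solve this, we need to take 3 derivatives of our position equation x(t) = -t^4 - t^3 + 3·t^2 - 3·t - 5. The derivative of position gives velocity: v(t) = -4·t^3 - 3·t^2 + 6·t - 3. The derivative of velocity gives acceleration: a(t) = -12·t^2 - 6·t + 6. Taking d/dt of a(t), we find j(t) = -24·t - 6. Using j(t) = -24·t - 6 and substituting t = 1, we find j = -30.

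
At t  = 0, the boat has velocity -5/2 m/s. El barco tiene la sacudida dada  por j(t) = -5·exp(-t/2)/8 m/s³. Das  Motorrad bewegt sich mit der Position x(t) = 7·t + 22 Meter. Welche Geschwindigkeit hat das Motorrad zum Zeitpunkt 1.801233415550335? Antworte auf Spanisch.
Partiendo de la posición x(t) = 7·t + 22, tomamos 1 derivada. La derivada de la posición da la velocidad: v(t) = 7. Usando v(t) = 7 y sustituyendo t = 1.801233415550335, encontramos v = 7.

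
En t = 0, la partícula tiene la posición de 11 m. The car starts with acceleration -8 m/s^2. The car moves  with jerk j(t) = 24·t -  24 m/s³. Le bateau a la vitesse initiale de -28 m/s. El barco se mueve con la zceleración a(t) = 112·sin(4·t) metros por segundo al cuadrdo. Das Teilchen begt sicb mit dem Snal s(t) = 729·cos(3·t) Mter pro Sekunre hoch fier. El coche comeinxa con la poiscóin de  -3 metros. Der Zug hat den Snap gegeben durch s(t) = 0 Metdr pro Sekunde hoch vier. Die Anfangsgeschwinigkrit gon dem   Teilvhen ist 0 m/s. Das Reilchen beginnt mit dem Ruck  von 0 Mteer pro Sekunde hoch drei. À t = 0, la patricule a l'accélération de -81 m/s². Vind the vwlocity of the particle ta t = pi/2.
To find the answer, we compute 3 antiderivatives of s(t) = 729·cos(3·t). Finding the antiderivative of s(t) and using j(0) = 0: j(t) = 243·sin(3·t). The integral of jerk, with a(0) = -81, gives acceleration: a(t) = -81·cos(3·t). Integrating acceleration and using the initial condition v(0) = 0, we get v(t) = -27·sin(3·t). We have velocity v(t) = -27·sin(3·t). Substituting t = pi/2: v(pi/2) = 27.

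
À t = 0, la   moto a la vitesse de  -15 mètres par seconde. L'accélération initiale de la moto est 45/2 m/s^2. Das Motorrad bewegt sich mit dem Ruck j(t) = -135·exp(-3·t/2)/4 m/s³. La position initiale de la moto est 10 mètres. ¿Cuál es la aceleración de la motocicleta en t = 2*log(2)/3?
Partiendo de la sacudida j(t) = -135·exp(-3·t/2)/4, tomamos 1 integral. Tomando ∫j(t)dt y aplicando a(0) = 45/2, encontramos a(t) = 45·exp(-3·t/2)/2. Tenemos la aceleración a(t) = 45·exp(-3·t/2)/2. Sustituyendo t = 2*log(2)/3: a(2*log(2)/3) = 45/4.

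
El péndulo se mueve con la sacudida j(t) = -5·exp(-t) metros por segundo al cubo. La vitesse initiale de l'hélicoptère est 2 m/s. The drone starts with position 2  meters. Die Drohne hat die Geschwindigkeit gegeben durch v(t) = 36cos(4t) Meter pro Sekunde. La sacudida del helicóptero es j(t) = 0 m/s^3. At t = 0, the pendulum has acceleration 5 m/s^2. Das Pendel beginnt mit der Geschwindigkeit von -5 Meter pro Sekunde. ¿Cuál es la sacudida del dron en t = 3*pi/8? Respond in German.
Ausgehend von der Geschwindigkeit v(t) = 36·cos(4·t), nehmen wir 2 Ableitungen. Durch Ableiten von der Geschwindigkeit erhalten wir die Beschleunigung: a(t) = -144·sin(4·t). Mit d/dt von a(t) finden wir j(t) = -576·cos(4·t). Mit j(t) = -576·cos(4·t) und Einsetzen von t = 3*pi/8, finden wir j = 0.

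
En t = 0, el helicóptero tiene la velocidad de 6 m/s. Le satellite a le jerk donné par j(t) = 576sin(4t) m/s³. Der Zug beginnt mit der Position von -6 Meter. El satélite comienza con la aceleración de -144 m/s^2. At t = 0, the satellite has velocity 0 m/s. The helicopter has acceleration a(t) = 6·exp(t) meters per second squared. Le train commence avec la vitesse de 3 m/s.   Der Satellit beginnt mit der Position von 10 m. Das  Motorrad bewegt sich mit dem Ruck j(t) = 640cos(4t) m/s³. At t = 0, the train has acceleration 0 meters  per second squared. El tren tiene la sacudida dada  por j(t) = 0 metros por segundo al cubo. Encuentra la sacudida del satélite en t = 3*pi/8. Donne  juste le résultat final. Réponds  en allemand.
Der Ruck bei t = 3*pi/8 ist j = -576.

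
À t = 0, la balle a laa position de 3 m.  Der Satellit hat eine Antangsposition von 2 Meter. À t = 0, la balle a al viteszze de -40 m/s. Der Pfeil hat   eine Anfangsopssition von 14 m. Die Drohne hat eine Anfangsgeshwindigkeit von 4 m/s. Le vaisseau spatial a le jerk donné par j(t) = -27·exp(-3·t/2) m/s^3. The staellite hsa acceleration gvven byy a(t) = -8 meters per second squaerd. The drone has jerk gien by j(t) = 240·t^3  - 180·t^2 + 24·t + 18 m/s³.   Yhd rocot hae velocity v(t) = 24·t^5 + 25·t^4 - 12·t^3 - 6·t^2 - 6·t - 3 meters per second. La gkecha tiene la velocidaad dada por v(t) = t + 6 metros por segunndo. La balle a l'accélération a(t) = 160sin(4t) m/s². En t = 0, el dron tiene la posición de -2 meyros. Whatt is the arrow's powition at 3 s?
To solve this, we need to take 1 antiderivative of our velocity equation v(t) = t + 6. Integrating velocity and using the initial condition x(0) = 14, we get x(t) = t^2/2 + 6·t + 14. From the given position equation x(t) = t^2/2 + 6·t + 14, we substitute t = 3 to get x = 73/2.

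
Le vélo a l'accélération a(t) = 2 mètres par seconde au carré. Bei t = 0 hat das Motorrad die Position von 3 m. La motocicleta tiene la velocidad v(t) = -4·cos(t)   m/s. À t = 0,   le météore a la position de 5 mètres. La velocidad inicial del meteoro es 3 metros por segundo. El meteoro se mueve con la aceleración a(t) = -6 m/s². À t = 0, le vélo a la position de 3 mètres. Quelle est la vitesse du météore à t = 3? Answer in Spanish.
Para resolver esto, necesitamos tomar 1 integral de nuestra ecuación de la aceleración a(t) = -6. La antiderivada de la aceleración es la velocidad. Usando v(0) = 3, obtenemos v(t) = 3 - 6·t. Usando v(t) = 3 - 6·t y sustituyendo t = 3, encontramos v = -15.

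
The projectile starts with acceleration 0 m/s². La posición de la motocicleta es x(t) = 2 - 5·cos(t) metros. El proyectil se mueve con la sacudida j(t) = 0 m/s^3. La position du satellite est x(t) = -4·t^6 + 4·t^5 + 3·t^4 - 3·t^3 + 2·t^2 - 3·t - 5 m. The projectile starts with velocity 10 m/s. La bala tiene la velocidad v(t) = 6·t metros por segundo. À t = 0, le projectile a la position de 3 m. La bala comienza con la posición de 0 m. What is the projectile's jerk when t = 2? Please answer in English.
Using j(t) = 0 and substituting t = 2, we find j = 0.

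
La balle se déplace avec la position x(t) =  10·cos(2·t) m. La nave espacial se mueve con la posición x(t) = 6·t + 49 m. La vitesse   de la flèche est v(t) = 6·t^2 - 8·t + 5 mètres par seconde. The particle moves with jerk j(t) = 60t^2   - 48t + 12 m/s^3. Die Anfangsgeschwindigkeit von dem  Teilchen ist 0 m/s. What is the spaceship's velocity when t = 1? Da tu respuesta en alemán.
Wir müssen unsere Gleichung für die Position x(t) = 6·t + 49 1-mal ableiten. Die Ableitung von der Position ergibt die Geschwindigkeit: v(t) = 6. Wir haben die Geschwindigkeit v(t) = 6. Durch Einsetzen von t = 1: v(1) = 6.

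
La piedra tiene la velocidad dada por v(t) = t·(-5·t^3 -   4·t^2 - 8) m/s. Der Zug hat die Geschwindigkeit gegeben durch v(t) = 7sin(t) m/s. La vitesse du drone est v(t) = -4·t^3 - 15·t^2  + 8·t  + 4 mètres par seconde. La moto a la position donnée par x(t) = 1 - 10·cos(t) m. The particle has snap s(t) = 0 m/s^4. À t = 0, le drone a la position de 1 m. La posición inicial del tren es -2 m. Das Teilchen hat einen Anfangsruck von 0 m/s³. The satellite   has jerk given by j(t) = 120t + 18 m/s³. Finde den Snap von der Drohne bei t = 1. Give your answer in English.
To solve this, we need to take 3 derivatives of our velocity equation v(t) = -4·t^3 - 15·t^2 + 8·t + 4. The derivative of velocity gives acceleration: a(t) = -12·t^2 - 30·t + 8. The derivative of acceleration gives jerk: j(t) = -24·t - 30. Taking d/dt of j(t), we find s(t) = -24. We have snap s(t) = -24. Substituting t = 1: s(1) = -24.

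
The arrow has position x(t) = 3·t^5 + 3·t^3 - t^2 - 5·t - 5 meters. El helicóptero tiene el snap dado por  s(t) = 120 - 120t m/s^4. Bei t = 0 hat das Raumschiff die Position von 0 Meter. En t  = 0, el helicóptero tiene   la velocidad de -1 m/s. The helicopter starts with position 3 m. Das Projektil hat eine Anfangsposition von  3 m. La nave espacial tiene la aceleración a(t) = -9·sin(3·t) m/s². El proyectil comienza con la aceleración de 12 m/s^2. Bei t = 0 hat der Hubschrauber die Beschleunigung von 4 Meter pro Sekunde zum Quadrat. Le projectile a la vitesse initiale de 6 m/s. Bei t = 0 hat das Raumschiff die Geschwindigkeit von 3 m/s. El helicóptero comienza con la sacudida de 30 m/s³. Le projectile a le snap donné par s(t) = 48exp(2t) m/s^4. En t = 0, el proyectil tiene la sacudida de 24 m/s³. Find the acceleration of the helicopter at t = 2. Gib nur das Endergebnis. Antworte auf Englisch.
The acceleration at t = 2 is a = 144.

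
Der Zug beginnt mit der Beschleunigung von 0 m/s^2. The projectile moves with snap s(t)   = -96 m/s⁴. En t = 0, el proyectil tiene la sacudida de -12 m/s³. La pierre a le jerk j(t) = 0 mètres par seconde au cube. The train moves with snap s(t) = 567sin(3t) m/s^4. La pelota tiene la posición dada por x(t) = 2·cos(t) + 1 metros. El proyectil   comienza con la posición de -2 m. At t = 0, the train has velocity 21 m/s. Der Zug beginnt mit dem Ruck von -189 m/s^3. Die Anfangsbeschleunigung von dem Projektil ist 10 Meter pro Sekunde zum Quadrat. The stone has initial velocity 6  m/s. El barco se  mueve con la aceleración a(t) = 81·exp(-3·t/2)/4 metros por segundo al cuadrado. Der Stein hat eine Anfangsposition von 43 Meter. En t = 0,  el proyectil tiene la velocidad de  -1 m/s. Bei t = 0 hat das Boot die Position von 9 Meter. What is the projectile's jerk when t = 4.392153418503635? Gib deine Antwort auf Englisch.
We need to integrate our snap equation s(t) = -96 1 time. The antiderivative of snap, with j(0) = -12, gives jerk: j(t) = -96·t - 12. From the given jerk equation j(t) = -96·t - 12, we substitute t = 4.392153418503635 to get j = -433.646728176349.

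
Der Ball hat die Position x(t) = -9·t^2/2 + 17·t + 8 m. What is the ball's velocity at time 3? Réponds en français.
Nous devons dériver notre équation de la position x(t) = -9·t^2/2 + 17·t + 8 1 fois. En prenant d/dt de x(t), nous trouvons v(t) = 17 - 9·t. De l'équation de la vitesse v(t) = 17 - 9·t, nous substituons t = 3 pour obtenir v = -10.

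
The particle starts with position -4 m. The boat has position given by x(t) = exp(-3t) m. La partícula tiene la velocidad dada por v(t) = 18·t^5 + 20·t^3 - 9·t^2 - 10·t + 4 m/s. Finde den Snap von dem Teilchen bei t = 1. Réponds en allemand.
Ausgehend von der Geschwindigkeit v(t) = 18·t^5 + 20·t^3 - 9·t^2 - 10·t + 4, nehmen wir 3 Ableitungen. Mit d/dt von v(t) finden wir a(t) = 90·t^4 + 60·t^2 - 18·t - 10. Durch Ableiten von der Beschleunigung erhalten wir den Ruck: j(t) = 360·t^3 + 120·t - 18. Durch Ableiten von dem Ruck erhalten wir den Snap: s(t) = 1080·t^2 + 120. Wir haben den Snap s(t) = 1080·t^2 + 120. Durch Einsetzen von t = 1: s(1) = 1200.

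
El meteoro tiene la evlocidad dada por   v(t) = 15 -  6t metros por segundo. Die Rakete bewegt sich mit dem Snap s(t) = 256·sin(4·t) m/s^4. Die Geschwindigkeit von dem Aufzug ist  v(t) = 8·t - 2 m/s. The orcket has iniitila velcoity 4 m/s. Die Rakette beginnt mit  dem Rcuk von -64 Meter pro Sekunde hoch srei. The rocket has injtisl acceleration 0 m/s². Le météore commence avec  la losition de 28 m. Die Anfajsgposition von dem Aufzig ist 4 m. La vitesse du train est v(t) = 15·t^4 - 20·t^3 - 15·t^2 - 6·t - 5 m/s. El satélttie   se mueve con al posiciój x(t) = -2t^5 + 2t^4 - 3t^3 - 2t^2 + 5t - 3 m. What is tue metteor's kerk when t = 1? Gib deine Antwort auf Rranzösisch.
En partant de la vitesse v(t) = 15 - 6·t, nous prenons 2 dérivées. En dérivant la vitesse, nous obtenons l'accélération: a(t) = -6. En dérivant l'accélération, nous obtenons le jerk: j(t) = 0. Nous avons le jerk j(t) = 0. En substituant t = 1: j(1) = 0.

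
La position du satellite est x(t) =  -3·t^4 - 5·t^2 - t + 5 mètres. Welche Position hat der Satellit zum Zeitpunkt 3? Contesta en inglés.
We have position x(t) = -3·t^4 - 5·t^2 - t + 5. Substituting t = 3: x(3) = -286.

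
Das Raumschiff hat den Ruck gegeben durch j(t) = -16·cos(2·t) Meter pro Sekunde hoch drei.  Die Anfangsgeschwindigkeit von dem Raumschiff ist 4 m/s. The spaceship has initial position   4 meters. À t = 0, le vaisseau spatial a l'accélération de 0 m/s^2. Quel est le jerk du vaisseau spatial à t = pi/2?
En utilisant j(t) = -16·cos(2·t) et en substituant t = pi/2, nous trouvons j = 16.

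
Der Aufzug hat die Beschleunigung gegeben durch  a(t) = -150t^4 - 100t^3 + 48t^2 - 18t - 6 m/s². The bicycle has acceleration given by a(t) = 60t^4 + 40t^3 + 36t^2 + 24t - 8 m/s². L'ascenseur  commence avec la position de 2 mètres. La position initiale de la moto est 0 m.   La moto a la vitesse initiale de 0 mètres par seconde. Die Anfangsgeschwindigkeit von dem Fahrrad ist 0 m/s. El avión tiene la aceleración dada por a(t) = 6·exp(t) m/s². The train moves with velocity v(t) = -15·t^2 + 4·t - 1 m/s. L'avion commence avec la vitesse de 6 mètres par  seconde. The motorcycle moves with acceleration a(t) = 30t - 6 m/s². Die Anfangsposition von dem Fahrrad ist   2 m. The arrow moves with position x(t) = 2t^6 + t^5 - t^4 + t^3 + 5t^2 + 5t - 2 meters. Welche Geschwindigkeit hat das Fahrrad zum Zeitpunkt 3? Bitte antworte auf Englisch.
To find the answer, we compute 1 antiderivative of a(t) = 60·t^4 + 40·t^3 + 36·t^2 + 24·t - 8. Finding the antiderivative of a(t) and using v(0) = 0: v(t) = 2·t·(6·t^4 + 5·t^3 + 6·t^2 + 6·t - 4). From the given velocity equation v(t) = 2·t·(6·t^4 + 5·t^3 + 6·t^2 + 6·t - 4), we substitute t = 3 to get v = 4134.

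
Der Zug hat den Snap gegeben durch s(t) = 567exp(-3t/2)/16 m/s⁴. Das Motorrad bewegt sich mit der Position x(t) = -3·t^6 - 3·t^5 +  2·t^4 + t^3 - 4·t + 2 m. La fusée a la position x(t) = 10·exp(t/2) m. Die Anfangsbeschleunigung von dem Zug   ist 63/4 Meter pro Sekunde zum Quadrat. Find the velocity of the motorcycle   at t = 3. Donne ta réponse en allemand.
Um dies zu lösen, müssen wir 1 Ableitung unserer Gleichung für die Position x(t) = -3·t^6 - 3·t^5 + 2·t^4 + t^3 - 4·t + 2 nehmen. Die Ableitung von der Position ergibt die Geschwindigkeit: v(t) = -18·t^5 - 15·t^4 + 8·t^3 + 3·t^2 - 4. Mit v(t) = -18·t^5 - 15·t^4 + 8·t^3 + 3·t^2 - 4 und Einsetzen von t = 3, finden wir v = -5350.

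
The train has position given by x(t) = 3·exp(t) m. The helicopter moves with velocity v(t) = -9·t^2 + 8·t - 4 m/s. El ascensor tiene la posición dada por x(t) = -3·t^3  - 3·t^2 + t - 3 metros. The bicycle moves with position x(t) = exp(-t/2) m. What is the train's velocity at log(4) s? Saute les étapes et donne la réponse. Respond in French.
À t = log(4), v = 12.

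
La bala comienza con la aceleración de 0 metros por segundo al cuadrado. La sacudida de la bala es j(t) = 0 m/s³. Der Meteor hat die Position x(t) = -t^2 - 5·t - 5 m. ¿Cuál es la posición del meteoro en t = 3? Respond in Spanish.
De la ecuación de la posición x(t) = -t^2 - 5·t - 5, sustituimos t = 3 para obtener x = -29.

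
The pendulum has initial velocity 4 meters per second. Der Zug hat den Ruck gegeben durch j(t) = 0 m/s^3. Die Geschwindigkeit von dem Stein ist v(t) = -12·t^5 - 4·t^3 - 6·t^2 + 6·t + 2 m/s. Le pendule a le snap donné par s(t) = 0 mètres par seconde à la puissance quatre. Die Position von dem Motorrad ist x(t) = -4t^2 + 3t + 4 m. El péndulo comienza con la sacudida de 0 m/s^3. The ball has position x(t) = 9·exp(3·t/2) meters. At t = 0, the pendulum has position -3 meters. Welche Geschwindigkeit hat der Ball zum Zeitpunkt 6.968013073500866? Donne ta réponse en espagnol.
Debemos derivar nuestra ecuación de la posición x(t) = 9·exp(3·t/2) 1 vez. Derivando la posición, obtenemos la velocidad: v(t) = 27·exp(3·t/2)/2. De la ecuación de la velocidad v(t) = 27·exp(3·t/2)/2, sustituimos t = 6.968013073500866 para obtener v = 467291.853633456.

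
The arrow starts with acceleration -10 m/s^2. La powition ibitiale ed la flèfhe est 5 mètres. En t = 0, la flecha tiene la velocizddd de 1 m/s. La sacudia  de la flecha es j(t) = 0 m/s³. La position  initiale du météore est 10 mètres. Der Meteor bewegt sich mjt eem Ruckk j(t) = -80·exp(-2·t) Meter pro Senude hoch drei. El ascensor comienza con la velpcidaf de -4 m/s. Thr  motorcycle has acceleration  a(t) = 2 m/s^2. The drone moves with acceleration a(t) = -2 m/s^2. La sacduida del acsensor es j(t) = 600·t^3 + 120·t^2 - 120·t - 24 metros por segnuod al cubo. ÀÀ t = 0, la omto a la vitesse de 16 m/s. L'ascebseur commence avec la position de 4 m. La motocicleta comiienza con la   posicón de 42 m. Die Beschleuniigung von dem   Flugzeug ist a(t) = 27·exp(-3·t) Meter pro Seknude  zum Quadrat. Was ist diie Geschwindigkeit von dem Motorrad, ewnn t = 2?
Wir müssen unsere Gleichung für die Beschleunigung a(t) = 2 1-mal integrieren. Mit ∫a(t)dt und Anwendung von v(0) = 16, finden wir v(t) = 2·t + 16. Mit v(t) = 2·t + 16 und Einsetzen von t = 2, finden wir v = 20.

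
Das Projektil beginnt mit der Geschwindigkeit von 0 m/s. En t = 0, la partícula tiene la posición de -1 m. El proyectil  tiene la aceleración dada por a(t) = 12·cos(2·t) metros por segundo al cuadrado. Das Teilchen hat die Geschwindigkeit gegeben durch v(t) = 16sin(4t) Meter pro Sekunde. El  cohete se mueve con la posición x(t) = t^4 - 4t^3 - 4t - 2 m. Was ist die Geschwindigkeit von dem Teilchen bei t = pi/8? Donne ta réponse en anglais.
From the given velocity equation v(t) = 16·sin(4·t), we substitute t = pi/8 to get v = 16.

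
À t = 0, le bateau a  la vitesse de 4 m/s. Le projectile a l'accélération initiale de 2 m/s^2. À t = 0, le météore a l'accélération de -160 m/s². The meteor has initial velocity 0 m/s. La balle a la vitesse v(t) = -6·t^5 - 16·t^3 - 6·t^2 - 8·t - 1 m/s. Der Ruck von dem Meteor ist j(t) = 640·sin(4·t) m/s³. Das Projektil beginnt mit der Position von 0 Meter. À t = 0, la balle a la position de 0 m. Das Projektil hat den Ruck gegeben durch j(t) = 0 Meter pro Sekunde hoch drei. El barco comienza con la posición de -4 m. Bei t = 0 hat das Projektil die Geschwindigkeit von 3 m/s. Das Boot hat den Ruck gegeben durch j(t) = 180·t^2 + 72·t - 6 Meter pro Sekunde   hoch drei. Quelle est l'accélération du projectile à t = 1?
En partant du jerk j(t) = 0, nous prenons 1 intégrale. L'intégrale du jerk est l'accélération. En utilisant a(0) = 2, nous obtenons a(t) = 2. De l'équation de l'accélération a(t) = 2, nous substituons t = 1 pour obtenir a = 2.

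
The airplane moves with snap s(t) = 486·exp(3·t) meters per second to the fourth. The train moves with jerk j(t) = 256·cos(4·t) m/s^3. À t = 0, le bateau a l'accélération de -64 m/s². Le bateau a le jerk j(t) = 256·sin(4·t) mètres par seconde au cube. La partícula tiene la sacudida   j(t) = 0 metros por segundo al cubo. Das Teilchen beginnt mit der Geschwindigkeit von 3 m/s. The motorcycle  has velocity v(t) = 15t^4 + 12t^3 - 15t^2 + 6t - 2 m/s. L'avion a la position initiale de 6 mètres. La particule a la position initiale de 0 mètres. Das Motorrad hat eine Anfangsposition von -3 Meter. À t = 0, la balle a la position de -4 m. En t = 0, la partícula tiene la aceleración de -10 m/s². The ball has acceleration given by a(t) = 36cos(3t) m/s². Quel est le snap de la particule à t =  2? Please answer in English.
We must differentiate our jerk equation j(t) = 0 1 time. Taking d/dt of j(t), we find s(t) = 0. We have snap s(t) = 0. Substituting t = 2: s(2) = 0.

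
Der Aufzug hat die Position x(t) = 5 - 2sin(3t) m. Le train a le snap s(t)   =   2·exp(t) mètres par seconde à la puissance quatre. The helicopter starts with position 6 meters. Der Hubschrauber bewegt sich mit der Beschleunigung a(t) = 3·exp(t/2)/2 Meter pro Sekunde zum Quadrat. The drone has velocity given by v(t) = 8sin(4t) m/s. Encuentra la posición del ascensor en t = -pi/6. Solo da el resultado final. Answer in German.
Bei t = -pi/6, x = 7.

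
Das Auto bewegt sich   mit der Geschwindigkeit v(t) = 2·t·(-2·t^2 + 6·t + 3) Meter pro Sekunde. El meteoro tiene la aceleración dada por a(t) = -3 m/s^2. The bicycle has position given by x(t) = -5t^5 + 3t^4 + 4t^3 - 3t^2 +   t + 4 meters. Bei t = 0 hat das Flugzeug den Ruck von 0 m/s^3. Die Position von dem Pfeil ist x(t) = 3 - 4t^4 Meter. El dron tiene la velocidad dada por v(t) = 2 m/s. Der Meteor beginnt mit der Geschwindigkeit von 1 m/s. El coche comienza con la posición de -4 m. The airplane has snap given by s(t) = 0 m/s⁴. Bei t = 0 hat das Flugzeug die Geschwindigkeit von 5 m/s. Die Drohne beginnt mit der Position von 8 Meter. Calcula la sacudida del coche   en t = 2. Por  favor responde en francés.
En partant de la vitesse v(t) = 2·t·(-2·t^2 + 6·t + 3), nous prenons 2 dérivées. En dérivant la vitesse, nous obtenons l'accélération: a(t) = -4·t^2 + 2·t·(6 - 4·t) + 12·t + 6. La dérivée de l'accélération donne le jerk: j(t) = 24 - 24·t. Nous avons le jerk j(t) = 24 - 24·t. En substituant t = 2: j(2) = -24.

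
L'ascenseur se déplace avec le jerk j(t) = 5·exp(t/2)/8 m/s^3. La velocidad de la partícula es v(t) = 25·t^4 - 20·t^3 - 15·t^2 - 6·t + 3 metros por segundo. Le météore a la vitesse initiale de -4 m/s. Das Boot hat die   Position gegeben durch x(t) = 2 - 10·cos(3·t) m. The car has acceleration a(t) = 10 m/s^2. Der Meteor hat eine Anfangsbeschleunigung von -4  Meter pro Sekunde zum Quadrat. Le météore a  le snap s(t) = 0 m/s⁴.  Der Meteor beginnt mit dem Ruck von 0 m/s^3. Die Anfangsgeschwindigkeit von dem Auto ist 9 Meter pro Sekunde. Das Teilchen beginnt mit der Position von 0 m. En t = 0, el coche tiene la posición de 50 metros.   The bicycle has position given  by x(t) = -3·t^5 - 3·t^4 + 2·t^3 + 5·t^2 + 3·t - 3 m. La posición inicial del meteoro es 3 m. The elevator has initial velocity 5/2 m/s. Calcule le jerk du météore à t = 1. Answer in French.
Pour résoudre ceci, nous devons prendre 1 intégrale de notre équation du snap s(t) = 0. La primitive du snap est le jerk. En utilisant j(0) = 0, nous obtenons j(t) = 0. De l'équation du jerk j(t) = 0, nous substituons t = 1 pour obtenir j = 0.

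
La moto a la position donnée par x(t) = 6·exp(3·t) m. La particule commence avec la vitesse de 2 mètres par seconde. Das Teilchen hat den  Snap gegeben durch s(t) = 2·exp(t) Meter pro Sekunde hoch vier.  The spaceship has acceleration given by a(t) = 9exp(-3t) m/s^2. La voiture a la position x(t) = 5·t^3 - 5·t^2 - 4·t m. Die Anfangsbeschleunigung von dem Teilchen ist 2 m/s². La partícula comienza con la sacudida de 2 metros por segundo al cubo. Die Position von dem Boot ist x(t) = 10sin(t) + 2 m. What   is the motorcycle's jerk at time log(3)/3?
We must differentiate our position equation x(t) = 6·exp(3·t) 3 times. The derivative of position gives velocity: v(t) = 18·exp(3·t). Differentiating velocity, we get acceleration: a(t) = 54·exp(3·t). Differentiating acceleration, we get jerk: j(t) = 162·exp(3·t). From the given jerk equation j(t) = 162·exp(3·t), we substitute t = log(3)/3 to get j = 486.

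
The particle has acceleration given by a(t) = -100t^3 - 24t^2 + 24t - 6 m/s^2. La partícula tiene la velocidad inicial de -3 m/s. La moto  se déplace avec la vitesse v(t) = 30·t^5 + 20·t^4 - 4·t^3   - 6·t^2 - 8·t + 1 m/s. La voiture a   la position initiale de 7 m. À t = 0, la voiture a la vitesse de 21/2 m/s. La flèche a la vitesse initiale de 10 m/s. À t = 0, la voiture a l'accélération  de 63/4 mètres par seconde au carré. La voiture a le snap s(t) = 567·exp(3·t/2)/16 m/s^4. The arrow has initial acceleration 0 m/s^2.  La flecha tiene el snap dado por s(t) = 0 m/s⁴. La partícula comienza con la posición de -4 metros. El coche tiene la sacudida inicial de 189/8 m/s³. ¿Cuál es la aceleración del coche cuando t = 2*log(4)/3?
Debemos encontrar la antiderivada de nuestra ecuación del snap s(t) = 567·exp(3·t/2)/16 2 veces. Tomando ∫s(t)dt y aplicando j(0) = 189/8, encontramos j(t) = 189·exp(3·t/2)/8. Tomando ∫j(t)dt y aplicando a(0) = 63/4, encontramos a(t) = 63·exp(3·t/2)/4. Tenemos la aceleración a(t) = 63·exp(3·t/2)/4. Sustituyendo t = 2*log(4)/3: a(2*log(4)/3) = 63.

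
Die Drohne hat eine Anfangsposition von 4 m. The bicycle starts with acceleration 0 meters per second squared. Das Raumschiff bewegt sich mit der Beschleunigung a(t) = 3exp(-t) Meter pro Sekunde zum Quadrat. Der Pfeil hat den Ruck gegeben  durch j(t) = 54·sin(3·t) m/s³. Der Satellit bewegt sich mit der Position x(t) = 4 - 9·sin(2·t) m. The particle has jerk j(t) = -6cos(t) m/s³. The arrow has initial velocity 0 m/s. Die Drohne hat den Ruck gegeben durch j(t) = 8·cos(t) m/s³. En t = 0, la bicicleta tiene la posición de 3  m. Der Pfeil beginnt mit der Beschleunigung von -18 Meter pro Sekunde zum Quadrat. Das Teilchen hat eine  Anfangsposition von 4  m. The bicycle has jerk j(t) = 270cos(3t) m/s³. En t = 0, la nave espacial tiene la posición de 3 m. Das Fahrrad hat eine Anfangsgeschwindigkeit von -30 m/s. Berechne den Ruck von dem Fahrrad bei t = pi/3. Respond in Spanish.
De la ecuación de la sacudida j(t) = 270·cos(3·t), sustituimos t = pi/3 para obtener j = -270.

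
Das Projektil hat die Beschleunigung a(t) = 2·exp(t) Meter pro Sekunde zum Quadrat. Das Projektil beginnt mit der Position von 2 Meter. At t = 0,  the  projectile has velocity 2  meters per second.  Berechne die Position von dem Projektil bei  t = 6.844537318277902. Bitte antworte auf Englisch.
We need to integrate our acceleration equation a(t) = 2·exp(t) 2 times. Finding the antiderivative of a(t) and using v(0) = 2: v(t) = 2·exp(t). Integrating velocity and using the initial condition x(0) = 2, we get x(t) = 2·exp(t). We have position x(t) = 2·exp(t). Substituting t = 6.844537318277902: x(6.844537318277902) = 1877.47768641977.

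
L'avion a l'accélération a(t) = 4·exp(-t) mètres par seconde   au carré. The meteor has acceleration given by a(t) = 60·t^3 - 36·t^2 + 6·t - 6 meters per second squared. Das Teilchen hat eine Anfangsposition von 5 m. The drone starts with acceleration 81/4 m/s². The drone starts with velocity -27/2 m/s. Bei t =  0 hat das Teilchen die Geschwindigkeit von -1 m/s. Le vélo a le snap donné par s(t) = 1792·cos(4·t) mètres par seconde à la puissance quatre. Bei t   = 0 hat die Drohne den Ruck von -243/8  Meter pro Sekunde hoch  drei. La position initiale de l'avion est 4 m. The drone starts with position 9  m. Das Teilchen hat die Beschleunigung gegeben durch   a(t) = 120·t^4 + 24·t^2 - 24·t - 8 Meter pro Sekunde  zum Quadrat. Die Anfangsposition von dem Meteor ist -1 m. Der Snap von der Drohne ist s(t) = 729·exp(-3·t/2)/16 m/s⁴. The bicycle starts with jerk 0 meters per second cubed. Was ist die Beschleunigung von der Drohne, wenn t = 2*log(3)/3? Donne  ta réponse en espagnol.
Para resolver esto, necesitamos tomar 2 integrales de nuestra ecuación del snap s(t) = 729·exp(-3·t/2)/16. La integral del snap es la sacudida. Usando j(0) = -243/8, obtenemos j(t) = -243·exp(-3·t/2)/8. La integral de la sacudida, con a(0) = 81/4, da la aceleración: a(t) = 81·exp(-3·t/2)/4. De la ecuación de la aceleración a(t) = 81·exp(-3·t/2)/4, sustituimos t = 2*log(3)/3 para obtener a = 27/4.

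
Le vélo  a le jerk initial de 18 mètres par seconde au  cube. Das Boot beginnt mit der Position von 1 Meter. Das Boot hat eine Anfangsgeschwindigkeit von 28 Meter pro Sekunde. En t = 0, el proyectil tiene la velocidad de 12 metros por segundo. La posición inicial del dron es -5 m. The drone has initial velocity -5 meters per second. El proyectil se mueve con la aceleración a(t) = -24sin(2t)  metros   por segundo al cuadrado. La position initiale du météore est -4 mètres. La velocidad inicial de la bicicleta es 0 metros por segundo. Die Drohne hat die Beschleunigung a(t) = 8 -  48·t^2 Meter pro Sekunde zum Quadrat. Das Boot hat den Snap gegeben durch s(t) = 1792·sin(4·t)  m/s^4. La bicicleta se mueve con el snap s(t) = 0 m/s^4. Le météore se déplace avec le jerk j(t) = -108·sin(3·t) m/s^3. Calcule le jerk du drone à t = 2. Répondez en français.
Pour résoudre ceci, nous devons prendre 1 dérivée de notre équation de l'accélération a(t) = 8 - 48·t^2. En prenant d/dt de a(t), nous trouvons j(t) = -96·t. En utilisant j(t) = -96·t et en substituant t = 2, nous trouvons j = -192.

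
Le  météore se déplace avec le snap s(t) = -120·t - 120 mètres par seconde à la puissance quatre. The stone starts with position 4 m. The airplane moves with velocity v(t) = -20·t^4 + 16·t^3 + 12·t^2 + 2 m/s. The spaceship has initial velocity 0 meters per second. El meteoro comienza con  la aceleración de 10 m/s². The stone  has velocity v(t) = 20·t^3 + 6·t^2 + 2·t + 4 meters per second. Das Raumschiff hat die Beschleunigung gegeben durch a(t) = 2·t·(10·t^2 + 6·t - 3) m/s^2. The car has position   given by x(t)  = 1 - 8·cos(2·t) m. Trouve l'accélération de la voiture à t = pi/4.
Nous devons dériver notre équation de la position x(t) = 1 - 8·cos(2·t) 2 fois. En dérivant la position, nous obtenons la vitesse: v(t) = 16·sin(2·t). En prenant d/dt de v(t), nous trouvons a(t) = 32·cos(2·t). En utilisant a(t) = 32·cos(2·t) et en substituant t = pi/4, nous trouvons a = 0.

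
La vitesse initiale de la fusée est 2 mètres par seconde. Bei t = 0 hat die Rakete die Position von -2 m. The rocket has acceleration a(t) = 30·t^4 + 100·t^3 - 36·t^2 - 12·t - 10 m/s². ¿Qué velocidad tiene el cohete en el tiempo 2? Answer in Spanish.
Para resolver esto, necesitamos tomar 1 integral de nuestra ecuación de la aceleración a(t) = 30·t^4 + 100·t^3 - 36·t^2 - 12·t - 10. La antiderivada de la aceleración, con v(0) = 2, da la velocidad: v(t) = 6·t^5 + 25·t^4 - 12·t^3 - 6·t^2 - 10·t + 2. Usando v(t) = 6·t^5 + 25·t^4 - 12·t^3 - 6·t^2 - 10·t + 2 y sustituyendo t = 2, encontramos v = 454.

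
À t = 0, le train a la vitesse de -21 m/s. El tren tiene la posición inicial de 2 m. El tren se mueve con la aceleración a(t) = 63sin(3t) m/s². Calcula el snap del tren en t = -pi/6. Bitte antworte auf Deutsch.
Ausgehend von der Beschleunigung a(t) = 63·sin(3·t), nehmen wir 2 Ableitungen. Mit d/dt von a(t) finden wir j(t) = 189·cos(3·t). Mit d/dt von j(t) finden wir s(t) = -567·sin(3·t). Mit s(t) = -567·sin(3·t) und Einsetzen von t = -pi/6, finden wir s = 567.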